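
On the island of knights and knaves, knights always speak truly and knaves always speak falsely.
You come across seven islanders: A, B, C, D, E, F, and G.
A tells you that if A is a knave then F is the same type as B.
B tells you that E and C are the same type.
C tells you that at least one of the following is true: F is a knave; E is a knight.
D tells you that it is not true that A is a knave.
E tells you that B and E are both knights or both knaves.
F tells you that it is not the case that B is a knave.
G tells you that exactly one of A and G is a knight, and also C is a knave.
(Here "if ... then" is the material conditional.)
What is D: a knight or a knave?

D is a knight.

Consistent assignments: {A=knight, B=knight, C=knight, D=knight, E=knight, F=knight, G=knave}
In every consistent assignment, D is a knight.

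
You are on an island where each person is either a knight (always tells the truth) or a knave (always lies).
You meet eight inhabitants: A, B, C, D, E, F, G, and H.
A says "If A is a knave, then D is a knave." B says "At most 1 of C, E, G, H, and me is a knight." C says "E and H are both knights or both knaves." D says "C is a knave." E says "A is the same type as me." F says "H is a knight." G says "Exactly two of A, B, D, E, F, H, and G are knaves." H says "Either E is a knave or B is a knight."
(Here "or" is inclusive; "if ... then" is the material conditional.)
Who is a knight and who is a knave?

A is a knight, so "if A is a knave, then D is a knave" must be True — and it is.
B is a knave; "at most 1 of C, E, G, H, and me is a knight" is false, as required.
As a knave, C's statement "E and H are both knights or both knaves" should be false; it is.
As a knight, D's statement "C is a knave" should be True; it is.
E is a knave, and the claim "A is the same type as me" is indeed false.
F is a knight, so "H is a knight" must be True — and it is.
As a knight, G's statement "exactly two of A, B, D, E, F, H, and G are knaves" should be True; it is.
H (knight): "either E is a knave or B is a knight" — True. ✓

Knights: A, D, F, G, and H. Knaves: B, C, and E.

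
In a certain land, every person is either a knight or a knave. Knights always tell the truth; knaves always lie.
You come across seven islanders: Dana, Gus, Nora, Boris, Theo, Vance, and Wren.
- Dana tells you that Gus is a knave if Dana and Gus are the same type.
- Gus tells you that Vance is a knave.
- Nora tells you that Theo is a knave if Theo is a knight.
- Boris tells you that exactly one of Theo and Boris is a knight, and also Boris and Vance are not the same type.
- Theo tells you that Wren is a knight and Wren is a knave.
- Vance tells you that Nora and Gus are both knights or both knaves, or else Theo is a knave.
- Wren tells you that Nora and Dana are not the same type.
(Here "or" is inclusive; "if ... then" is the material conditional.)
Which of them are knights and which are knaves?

Since Dana is a knight, "Gus is a knave if Dana and Gus are the same type" needs to be True, which holds.
As a knave, Gus's statement "Vance is a knave" should be false; it is.
Nora is a knight, and the claim "Theo is a knave if Theo is a knight" is indeed True.
As a knave, Boris's statement "exactly one of Theo and Boris is a knight, and also Boris and Vance are not the same type" should be false; it is.
Theo (knave): "Wren is a knight and Wren is a knave" — false. ✓
Vance is a knight, so "Nora and Gus are both knights or both knaves, or else Theo is a knave" must be True — and it is.
Wren is a knave, and the claim "Nora and Dana are not the same type" is indeed false.

Knights: Dana, Nora, and Vance. Knaves: Gus, Boris, Theo, and Wren.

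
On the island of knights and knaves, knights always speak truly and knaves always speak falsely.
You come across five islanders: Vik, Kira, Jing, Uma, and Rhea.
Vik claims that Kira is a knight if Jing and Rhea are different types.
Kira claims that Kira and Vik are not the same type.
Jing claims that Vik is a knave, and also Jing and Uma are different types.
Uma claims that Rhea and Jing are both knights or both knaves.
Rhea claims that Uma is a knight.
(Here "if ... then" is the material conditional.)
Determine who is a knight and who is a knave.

Vik is a knave, so "Kira is a knight if Jing and Rhea are different types" must be false — and it is.
As a knave, Kira's statement "Kira and Vik are not the same type" should be false; it is.
Jing (knight): "Vik is a knave, and also Jing and Uma are different types" — true. ✓
Uma is a knave; "Rhea and Jing are both knights or both knaves" is false, as required.
Rhea (knave): "Uma is a knight" — false. ✓

Knights: Jing. Knaves: Vik, Kira, Uma, and Rhea.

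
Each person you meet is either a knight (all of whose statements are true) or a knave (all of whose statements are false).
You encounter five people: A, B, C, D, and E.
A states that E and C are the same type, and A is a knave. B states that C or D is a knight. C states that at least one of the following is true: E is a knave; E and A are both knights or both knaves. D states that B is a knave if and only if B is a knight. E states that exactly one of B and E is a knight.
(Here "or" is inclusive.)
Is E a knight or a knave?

E is a knight.

Consistent assignments: {A=knave, B=knave, C=knave, D=knave, E=knight}
In every consistent assignment, E is a knight.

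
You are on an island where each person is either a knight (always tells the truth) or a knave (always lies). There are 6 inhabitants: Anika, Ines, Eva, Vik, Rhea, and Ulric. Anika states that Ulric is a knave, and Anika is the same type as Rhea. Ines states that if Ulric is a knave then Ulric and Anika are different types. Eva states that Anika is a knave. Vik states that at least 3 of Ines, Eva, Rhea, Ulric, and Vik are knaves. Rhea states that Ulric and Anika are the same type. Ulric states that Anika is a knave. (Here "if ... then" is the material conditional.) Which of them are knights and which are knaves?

Anika is a knave, so "Ulric is a knave, and Anika is the same type as Rhea" must be false — and it is.
Ines is a knight, and the claim "if Ulric is a knave then Ulric and Anika are different types" is indeed True.
Since Eva is a knight, "Anika is a knave" needs to be True, which holds.
Vik is a knave, and the claim "at least 3 of Ines, Eva, Rhea, Ulric, and Vik are knaves" is indeed false.
Rhea (knave): "Ulric and Anika are the same type" — false. ✓
As a knight, Ulric's statement "Anika is a knave" should be True; it is.

Anika is a knave, Ines is a knight, Eva is a knight, Vik is a knave, Rhea is a knave, and Ulric is a knight.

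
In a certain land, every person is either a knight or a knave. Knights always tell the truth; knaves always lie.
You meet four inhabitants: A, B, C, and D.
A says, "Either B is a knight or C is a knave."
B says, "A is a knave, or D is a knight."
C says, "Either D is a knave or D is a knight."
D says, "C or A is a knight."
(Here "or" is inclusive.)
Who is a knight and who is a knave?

A is a knight, B is a knight, C is a knight, and D is a knight.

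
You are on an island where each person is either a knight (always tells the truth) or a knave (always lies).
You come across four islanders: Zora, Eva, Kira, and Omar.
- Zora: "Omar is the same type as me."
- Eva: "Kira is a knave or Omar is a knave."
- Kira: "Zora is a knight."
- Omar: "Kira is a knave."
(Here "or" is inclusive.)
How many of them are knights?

2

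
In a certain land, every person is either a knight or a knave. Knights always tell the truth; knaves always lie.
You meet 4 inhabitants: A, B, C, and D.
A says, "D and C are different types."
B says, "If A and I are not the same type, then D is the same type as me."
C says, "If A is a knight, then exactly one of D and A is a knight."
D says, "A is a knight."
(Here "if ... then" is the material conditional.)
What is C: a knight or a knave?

C is a knave.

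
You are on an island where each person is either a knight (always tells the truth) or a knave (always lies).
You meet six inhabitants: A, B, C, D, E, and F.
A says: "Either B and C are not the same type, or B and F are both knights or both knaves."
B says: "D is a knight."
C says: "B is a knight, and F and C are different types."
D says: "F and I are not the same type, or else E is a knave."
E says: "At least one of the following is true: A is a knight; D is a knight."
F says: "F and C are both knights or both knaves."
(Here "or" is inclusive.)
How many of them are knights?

The unique consistent assignment is A=knave, B=knight, C=knight, D=knight, E=knight, F=knave.
That has 4 knights.

4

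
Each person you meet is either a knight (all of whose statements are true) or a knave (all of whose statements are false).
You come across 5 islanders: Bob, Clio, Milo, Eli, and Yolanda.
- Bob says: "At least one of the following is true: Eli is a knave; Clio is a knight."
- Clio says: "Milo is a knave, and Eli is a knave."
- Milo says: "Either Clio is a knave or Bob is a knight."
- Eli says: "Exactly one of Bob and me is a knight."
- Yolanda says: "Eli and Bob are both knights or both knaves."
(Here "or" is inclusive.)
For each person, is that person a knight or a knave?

Bob is a knave, Clio is a knave, Milo is a knight, Eli is a knight, and Yolanda is a knave.

Since Bob is a knave, "at least one of the following is true: Eli is a knave; Clio is a knight" needs to be false, which holds.
Since Clio is a knave, "Milo is a knave, and Eli is a knave" needs to be false, which holds.
Milo is a knight; "either Clio is a knave or Bob is a knight" is true, as required.
Eli is a knight, and the claim "exactly one of Bob and me is a knight" is indeed true.
As a knave, Yolanda's statement "Eli and Bob are both knights or both knaves" should be false; it is.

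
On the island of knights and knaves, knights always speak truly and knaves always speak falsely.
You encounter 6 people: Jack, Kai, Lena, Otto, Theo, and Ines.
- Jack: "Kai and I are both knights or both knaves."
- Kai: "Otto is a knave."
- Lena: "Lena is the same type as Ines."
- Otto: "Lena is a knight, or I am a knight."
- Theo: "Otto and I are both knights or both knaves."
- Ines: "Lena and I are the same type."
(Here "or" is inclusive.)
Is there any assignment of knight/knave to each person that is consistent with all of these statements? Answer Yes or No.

No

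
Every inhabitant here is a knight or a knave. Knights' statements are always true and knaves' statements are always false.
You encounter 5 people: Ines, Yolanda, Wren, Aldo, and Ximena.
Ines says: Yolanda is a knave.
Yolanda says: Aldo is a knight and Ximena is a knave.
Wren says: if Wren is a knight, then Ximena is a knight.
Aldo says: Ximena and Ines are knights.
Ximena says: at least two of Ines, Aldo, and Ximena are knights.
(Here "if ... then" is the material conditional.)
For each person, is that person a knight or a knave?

Ines (knight): "Yolanda is a knave" — True. ✓
Yolanda (knave): "Aldo is a knight and Ximena is a knave" — False. ✓
Wren is a knight, and the claim "if Wren is a knight, then Ximena is a knight" is indeed True.
Aldo is a knight; "Ximena and Ines are knights" is True, as required.
Ximena is a knight, and the claim "at least two of Ines, Aldo, and Ximena are knights" is indeed True.

Ines is a knight, Yolanda is a knave, Wren is a knight, Aldo is a knight, and Ximena is a knight.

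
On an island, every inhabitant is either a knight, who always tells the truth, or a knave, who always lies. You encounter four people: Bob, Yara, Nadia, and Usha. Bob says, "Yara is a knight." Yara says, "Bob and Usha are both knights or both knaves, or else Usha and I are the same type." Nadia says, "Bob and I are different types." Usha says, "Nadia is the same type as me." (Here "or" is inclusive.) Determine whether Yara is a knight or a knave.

Consistent assignments: {Bob=knave, Yara=knave, Nadia=knight, Usha=knight}
In every consistent assignment, Yara is a knave.

Yara is a knave.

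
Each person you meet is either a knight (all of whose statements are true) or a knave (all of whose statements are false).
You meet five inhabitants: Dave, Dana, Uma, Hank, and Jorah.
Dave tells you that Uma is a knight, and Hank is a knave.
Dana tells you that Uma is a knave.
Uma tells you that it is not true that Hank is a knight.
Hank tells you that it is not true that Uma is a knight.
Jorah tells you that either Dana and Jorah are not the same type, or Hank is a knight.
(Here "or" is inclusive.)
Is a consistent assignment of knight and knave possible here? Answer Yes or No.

Yes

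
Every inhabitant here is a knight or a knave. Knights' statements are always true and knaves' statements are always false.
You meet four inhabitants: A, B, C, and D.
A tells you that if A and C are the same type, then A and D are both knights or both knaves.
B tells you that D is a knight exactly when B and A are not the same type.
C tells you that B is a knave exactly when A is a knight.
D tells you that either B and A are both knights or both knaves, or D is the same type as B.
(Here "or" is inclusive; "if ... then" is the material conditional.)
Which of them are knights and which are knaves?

Knights: D. Knaves: A, B, and C.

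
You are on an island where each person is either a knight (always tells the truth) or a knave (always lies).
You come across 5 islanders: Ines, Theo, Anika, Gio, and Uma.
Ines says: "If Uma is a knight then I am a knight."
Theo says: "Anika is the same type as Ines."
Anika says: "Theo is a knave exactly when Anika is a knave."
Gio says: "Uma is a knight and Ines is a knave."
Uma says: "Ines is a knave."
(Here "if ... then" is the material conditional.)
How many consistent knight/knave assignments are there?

2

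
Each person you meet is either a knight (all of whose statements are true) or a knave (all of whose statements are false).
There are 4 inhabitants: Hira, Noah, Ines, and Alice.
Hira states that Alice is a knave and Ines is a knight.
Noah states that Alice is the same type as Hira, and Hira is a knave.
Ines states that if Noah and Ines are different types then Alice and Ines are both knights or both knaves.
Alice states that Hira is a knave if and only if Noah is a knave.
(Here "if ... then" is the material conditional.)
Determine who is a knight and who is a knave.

As a knave, Hira's statement "Alice is a knave and Ines is a knight" should be False; it is.
Noah (knave): "Alice is the same type as Hira, and Hira is a knave" — False. ✓
Ines is a knight, so "if Noah and Ines are different types then Alice and Ines are both knights or both knaves" must be true — and it is.
Since Alice is a knight, "Hira is a knave if and only if Noah is a knave" needs to be true, which holds.

Hira is a knave, Noah is a knave, Ines is a knight, and Alice is a knight.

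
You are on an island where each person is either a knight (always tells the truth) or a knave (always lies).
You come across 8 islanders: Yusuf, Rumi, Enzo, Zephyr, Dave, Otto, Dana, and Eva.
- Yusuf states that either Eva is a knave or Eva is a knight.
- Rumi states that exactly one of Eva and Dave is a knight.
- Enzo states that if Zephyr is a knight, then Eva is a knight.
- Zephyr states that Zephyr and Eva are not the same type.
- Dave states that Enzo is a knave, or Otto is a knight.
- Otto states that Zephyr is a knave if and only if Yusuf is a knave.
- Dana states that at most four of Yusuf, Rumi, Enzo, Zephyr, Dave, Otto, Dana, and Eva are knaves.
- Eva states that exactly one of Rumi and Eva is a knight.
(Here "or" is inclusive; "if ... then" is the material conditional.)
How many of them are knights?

The unique consistent assignment is Yusuf=knight, Rumi=knave, Enzo=knight, Zephyr=knave, Dave=knave, Otto=knave, Dana=knave, Eva=knave.
That has 2 knights.

2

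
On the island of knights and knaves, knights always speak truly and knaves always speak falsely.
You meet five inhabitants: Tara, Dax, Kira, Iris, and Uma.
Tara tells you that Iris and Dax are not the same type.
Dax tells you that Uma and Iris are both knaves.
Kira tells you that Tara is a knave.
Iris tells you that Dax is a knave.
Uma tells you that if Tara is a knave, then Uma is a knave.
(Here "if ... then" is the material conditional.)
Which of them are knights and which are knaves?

Tara is a knight, so "Iris and Dax are not the same type" must be True — and it is.
Dax (knave): "Uma and Iris are both knaves" — False. ✓
Since Kira is a knave, "Tara is a knave" needs to be False, which holds.
Iris is a knight, so "Dax is a knave" must be True — and it is.
Uma is a knight, and the claim "if Tara is a knave, then Uma is a knave" is indeed True.

Tara is a knight, Dax is a knave, Kira is a knave, Iris is a knight, and Uma is a knight.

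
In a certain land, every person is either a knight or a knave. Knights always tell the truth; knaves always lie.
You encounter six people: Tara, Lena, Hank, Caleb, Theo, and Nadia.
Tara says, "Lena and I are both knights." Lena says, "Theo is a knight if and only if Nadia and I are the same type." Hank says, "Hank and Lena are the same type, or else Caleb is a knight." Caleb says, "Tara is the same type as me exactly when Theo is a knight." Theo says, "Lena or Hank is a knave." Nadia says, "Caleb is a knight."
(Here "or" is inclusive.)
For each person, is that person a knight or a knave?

Tara is a knave, Lena is a knight, Hank is a knight, Caleb is a knave, Theo is a knave, and Nadia is a knave.

Since Tara is a knave, "Lena and I are both knights" needs to be false, which holds.
Lena (knight): "Theo is a knight if and only if Nadia and I are the same type" — True. ✓
As a knight, Hank's statement "Hank and Lena are the same type, or else Caleb is a knight" should be True; it is.
Since Caleb is a knave, "Tara is the same type as me exactly when Theo is a knight" needs to be false, which holds.
Theo is a knave, and the claim "Lena or Hank is a knave" is indeed false.
Nadia (knave): "Caleb is a knight" — false. ✓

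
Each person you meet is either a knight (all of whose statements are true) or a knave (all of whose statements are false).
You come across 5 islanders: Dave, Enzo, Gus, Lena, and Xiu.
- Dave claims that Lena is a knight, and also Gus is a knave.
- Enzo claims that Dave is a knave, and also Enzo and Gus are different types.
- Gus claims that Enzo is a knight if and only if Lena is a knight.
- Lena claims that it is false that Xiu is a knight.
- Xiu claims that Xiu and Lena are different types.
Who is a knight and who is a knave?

Dave is a knave, Enzo is a knight, Gus is a knave, Lena is a knave, and Xiu is a knight.

Suppose Dave is a knight. Then Dave's statement "Lena is a knight, and also Gus is a knave" would have to be true. Checking the 16 ways to assign the others, none is consistent with every speaker.
(For instance, with Enzo=knight, Gus=knave, Lena=knave, Xiu=knight, Dave's claim "Lena is a knight, and also Gus is a knave" comes out false where it would need to be true.)
So Dave must be a knave, making "Lena is a knight, and also Gus is a knave" false. Taking Dave=knave, Enzo=knight, Gus=knave, Lena=knave, Xiu=knight, each remaining statement checks out:
  Enzo (knight): "Dave is a knave, and also Enzo and Gus are different types" — true. ✓
  Gus (knave): "Enzo is a knight if and only if Lena is a knight" — false. ✓
  Lena (knave): "it is false that Xiu is a knight" — false. ✓
  Xiu (knight): "Xiu and Lena are different types" — true. ✓
This is the unique consistent assignment.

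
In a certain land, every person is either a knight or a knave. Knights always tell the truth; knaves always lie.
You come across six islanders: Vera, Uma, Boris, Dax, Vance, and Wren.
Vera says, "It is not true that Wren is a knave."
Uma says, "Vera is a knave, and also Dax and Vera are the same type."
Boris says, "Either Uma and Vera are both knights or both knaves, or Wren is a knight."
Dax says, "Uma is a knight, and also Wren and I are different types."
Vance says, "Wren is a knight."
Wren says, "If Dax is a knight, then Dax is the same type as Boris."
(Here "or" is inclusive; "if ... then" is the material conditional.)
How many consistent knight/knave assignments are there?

Consistent assignments:
  Vera=knight, Uma=knave, Boris=knight, Dax=knave, Vance=knight, Wren=knight

1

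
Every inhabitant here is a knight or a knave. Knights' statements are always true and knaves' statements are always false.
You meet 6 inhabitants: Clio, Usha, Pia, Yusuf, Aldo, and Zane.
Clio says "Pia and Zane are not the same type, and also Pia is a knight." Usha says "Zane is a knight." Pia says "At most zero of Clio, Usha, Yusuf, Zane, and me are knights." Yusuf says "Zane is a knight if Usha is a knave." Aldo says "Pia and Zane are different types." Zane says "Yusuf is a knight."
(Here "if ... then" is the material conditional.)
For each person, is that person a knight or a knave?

Clio is a knave, Usha is a knight, Pia is a knave, Yusuf is a knight, Aldo is a knight, and Zane is a knight.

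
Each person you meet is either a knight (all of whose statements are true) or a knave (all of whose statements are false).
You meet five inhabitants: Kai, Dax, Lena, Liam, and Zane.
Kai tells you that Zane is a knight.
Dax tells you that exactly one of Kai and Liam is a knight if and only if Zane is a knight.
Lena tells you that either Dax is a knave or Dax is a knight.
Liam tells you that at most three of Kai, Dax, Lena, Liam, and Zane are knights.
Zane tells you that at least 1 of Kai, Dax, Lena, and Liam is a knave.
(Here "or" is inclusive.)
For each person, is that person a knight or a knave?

Suppose Kai is a knave. Then Kai's statement "Zane is a knight" would have to be false. Checking the 16 ways to assign the others, none is consistent with every speaker.
(For instance, with Dax=knight, Lena=knight, Liam=knave, Zane=knight, Kai's claim "Zane is a knight" comes out true where it would need to be false.)
So Kai must be a knight, making "Zane is a knight" true. Taking Kai=knight, Dax=knight, Lena=knight, Liam=knave, Zane=knight, each remaining statement checks out:
  Dax (knight): "exactly one of Kai and Liam is a knight if and only if Zane is a knight" — true. ✓
  Lena (knight): "either Dax is a knave or Dax is a knight" — true. ✓
  Liam (knave): "at most three of Kai, Dax, Lena, Liam, and Zane are knights" — false. ✓
  Zane (knight): "at least 1 of Kai, Dax, Lena, and Liam is a knave" — true. ✓
This is the unique consistent assignment.

Kai is a knight, Dax is a knight, Lena is a knight, Liam is a knave, and Zane is a knight.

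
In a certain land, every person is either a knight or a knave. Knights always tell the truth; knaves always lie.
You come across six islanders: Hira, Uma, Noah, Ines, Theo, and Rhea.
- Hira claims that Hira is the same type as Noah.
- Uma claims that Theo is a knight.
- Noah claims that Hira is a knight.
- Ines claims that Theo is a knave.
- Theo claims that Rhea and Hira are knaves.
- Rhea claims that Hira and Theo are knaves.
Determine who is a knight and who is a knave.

Hira is a knight, Uma is a knave, Noah is a knight, Ines is a knight, Theo is a knave, and Rhea is a knave.

Hira is a knight, and the claim "Hira is the same type as Noah" is indeed true.
Uma (knave): "Theo is a knight" — False. ✓
Noah is a knight, so "Hira is a knight" must be true — and it is.
Ines is a knight; "Theo is a knave" is true, as required.
Since Theo is a knave, "Rhea and Hira are knaves" needs to be False, which holds.
As a knave, Rhea's statement "Hira and Theo are knaves" should be False; it is.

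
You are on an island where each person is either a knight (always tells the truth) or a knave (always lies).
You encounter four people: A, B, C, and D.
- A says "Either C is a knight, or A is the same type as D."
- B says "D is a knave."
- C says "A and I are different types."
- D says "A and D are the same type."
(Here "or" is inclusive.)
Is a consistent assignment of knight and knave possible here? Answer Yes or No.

No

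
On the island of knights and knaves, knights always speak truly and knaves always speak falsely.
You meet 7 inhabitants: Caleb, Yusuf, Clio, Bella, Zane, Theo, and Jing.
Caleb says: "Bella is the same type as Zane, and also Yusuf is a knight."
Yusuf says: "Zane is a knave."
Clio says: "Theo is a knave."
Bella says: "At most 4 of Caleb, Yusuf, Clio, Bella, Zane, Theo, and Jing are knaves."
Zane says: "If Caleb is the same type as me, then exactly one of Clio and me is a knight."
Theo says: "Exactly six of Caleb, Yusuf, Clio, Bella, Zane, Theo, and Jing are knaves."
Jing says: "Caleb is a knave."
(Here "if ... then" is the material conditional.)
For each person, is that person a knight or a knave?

Caleb is a knave, so "Bella is the same type as Zane, and also Yusuf is a knight" must be false — and it is.
Yusuf (knave): "Zane is a knave" — false. ✓
As a knight, Clio's statement "Theo is a knave" should be True; it is.
Bella is a knight; "at most 4 of Caleb, Yusuf, Clio, Bella, Zane, Theo, and Jing are knaves" is True, as required.
As a knight, Zane's statement "if Caleb is the same type as me, then exactly one of Clio and me is a knight" should be True; it is.
As a knave, Theo's statement "exactly six of Caleb, Yusuf, Clio, Bella, Zane, Theo, and Jing are knaves" should be false; it is.
Jing is a knight, so "Caleb is a knave" must be True — and it is.

Caleb is a knave, Yusuf is a knave, Clio is a knight, Bella is a knight, Zane is a knight, Theo is a knave, and Jing is a knight.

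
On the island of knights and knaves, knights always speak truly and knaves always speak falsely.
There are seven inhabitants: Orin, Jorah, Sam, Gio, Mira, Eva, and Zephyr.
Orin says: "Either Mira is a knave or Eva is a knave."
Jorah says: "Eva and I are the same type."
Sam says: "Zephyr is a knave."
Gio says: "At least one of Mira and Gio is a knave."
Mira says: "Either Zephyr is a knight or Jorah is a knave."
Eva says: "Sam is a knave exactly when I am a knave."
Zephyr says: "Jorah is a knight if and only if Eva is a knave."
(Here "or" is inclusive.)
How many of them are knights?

5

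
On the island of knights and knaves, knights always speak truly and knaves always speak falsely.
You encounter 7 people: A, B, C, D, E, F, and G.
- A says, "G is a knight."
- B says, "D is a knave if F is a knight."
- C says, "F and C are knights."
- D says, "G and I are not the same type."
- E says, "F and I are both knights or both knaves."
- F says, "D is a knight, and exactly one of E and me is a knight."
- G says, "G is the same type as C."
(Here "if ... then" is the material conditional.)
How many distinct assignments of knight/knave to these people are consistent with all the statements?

Consistent assignments:
  A=knave, B=knave, C=knight, D=knight, E=knave, F=knight, G=knave

1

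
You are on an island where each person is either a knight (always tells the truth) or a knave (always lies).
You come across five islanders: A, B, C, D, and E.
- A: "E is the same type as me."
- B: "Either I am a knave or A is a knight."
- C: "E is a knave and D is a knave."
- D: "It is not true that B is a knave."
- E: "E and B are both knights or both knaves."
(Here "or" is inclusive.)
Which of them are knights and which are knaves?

Knights: A, B, D, and E. Knaves: C.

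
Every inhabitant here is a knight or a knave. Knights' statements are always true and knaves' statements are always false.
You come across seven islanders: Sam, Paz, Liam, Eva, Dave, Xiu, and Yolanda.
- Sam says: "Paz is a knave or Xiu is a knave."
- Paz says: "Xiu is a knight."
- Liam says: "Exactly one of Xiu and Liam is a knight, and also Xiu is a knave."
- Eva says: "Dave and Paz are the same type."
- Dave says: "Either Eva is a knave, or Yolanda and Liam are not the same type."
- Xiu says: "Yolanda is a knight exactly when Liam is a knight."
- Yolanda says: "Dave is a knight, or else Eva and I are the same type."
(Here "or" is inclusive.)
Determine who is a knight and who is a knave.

Sam is a knight, Paz is a knave, Liam is a knave, Eva is a knave, Dave is a knight, Xiu is a knave, and Yolanda is a knight.

As a knight, Sam's statement "Paz is a knave or Xiu is a knave" should be true; it is.
Paz is a knave; "Xiu is a knight" is False, as required.
Liam is a knave; "exactly one of Xiu and Liam is a knight, and also Xiu is a knave" is False, as required.
Eva is a knave; "Dave and Paz are the same type" is False, as required.
As a knight, Dave's statement "either Eva is a knave, or Yolanda and Liam are not the same type" should be true; it is.
Xiu is a knave, so "Yolanda is a knight exactly when Liam is a knight" must be False — and it is.
Yolanda is a knight, so "Dave is a knight, or else Eva and I are the same type" must be true — and it is.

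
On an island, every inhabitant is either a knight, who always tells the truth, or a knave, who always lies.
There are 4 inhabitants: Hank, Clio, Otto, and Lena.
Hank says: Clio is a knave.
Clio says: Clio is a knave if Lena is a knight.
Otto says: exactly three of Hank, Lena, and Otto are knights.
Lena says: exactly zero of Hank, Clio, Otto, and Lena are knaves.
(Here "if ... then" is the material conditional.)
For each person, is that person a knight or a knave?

Hank is a knave, Clio is a knight, Otto is a knave, and Lena is a knave.

Suppose Hank is a knight. Then Hank's statement "Clio is a knave" would have to be true. Checking the 8 ways to assign the others, none is consistent with every speaker.
(For instance, with Clio=knight, Otto=knave, Lena=knave, Hank's claim "Clio is a knave" comes out false where it would need to be true.)
So Hank must be a knave, making "Clio is a knave" false. Taking Hank=knave, Clio=knight, Otto=knave, Lena=knave, each remaining statement checks out:
  Clio (knight): "Clio is a knave if Lena is a knight" — true. ✓
  Otto (knave): "exactly three of Hank, Lena, and Otto are knights" — false. ✓
  Lena (knave): "exactly zero of Hank, Clio, Otto, and Lena are knaves" — false. ✓
This is the unique consistent assignment.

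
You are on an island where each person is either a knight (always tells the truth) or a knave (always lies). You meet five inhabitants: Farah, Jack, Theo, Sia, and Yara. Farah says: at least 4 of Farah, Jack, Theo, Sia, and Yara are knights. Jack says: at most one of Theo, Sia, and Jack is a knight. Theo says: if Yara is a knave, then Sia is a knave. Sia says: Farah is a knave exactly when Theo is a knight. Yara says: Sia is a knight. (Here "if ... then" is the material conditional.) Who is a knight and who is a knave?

Farah is a knave; "at least 4 of Farah, Jack, Theo, Sia, and Yara are knights" is False, as required.
Jack is a knave, and the claim "at most one of Theo, Sia, and Jack is a knight" is indeed False.
Since Theo is a knight, "if Yara is a knave, then Sia is a knave" needs to be True, which holds.
Sia (knight): "Farah is a knave exactly when Theo is a knight" — True. ✓
Since Yara is a knight, "Sia is a knight" needs to be True, which holds.

Knights: Theo, Sia, and Yara. Knaves: Farah and Jack.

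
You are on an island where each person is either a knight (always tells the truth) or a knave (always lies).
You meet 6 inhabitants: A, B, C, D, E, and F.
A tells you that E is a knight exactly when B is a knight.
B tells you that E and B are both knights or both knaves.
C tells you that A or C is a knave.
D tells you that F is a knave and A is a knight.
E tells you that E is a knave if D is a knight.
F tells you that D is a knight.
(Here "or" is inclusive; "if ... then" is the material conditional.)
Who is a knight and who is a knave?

Knights: C and E. Knaves: A, B, D, and F.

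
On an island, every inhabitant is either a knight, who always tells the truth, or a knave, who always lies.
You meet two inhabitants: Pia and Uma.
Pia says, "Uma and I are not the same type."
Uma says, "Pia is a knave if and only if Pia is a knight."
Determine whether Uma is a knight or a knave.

Consistent assignments: {Pia=knight, Uma=knave}; {Pia=knave, Uma=knave}
In every consistent assignment, Uma is a knave.

Uma is a knave.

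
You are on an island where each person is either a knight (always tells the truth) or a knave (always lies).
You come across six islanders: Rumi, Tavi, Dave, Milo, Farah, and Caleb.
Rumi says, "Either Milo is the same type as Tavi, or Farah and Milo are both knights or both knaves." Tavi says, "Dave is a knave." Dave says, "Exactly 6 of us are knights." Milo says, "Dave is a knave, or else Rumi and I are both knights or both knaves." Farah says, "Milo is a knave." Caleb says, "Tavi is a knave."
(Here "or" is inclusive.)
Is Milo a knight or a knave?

Milo is a knight.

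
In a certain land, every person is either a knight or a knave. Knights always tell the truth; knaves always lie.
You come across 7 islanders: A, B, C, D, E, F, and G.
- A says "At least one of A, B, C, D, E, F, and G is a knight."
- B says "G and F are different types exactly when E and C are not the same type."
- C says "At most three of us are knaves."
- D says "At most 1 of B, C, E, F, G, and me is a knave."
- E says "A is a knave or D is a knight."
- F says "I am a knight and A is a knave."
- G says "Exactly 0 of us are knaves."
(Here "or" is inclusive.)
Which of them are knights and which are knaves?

A is a knight, and the claim "at least one of A, B, C, D, E, F, and G is a knight" is indeed True.
B is a knight, and the claim "G and F are different types exactly when E and C are not the same type" is indeed True.
Since C is a knave, "at most three of us are knaves" needs to be false, which holds.
D is a knave, and the claim "at most 1 of B, C, E, F, G, and me is a knave" is indeed false.
E is a knave, and the claim "A is a knave or D is a knight" is indeed false.
F is a knave; "I am a knight and A is a knave" is false, as required.
G (knave): "exactly 0 of us are knaves" — false. ✓

A is a knight, B is a knight, C is a knave, D is a knave, E is a knave, F is a knave, and G is a knave.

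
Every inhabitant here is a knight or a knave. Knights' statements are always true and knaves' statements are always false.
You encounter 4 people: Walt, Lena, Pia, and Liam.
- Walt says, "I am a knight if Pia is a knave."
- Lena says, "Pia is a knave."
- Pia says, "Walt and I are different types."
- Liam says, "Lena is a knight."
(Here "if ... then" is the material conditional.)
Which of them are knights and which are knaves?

Walt (knave): "I am a knight if Pia is a knave" — False. ✓
As a knight, Lena's statement "Pia is a knave" should be True; it is.
Pia is a knave, so "Walt and I are different types" must be False — and it is.
Liam (knight): "Lena is a knight" — True. ✓

Walt is a knave, Lena is a knight, Pia is a knave, and Liam is a knight.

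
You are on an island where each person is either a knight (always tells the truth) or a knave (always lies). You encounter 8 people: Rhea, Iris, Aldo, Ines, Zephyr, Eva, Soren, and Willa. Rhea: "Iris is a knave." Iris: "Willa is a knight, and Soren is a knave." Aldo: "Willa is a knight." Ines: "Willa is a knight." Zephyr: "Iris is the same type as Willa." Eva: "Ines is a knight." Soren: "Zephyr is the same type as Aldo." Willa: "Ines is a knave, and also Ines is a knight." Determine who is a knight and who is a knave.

Knights: Rhea and Zephyr. Knaves: Iris, Aldo, Ines, Eva, Soren, and Willa.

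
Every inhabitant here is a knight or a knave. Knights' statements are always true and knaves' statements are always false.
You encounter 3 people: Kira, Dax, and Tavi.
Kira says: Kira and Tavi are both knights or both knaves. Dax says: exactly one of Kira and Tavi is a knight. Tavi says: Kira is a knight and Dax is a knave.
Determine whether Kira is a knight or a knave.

Kira is a knight.

Consistent assignments: {Kira=knight, Dax=knave, Tavi=knight}
In every consistent assignment, Kira is a knight.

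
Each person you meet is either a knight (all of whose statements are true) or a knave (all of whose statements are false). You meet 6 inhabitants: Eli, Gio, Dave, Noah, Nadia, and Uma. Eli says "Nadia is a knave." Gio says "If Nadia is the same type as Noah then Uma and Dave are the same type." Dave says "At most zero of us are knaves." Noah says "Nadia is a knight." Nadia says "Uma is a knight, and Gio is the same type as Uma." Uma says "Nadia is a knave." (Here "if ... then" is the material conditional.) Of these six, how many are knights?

The unique consistent assignment is Eli=knight, Gio=knave, Dave=knave, Noah=knave, Nadia=knave, Uma=knight.
That has 2 knights.

2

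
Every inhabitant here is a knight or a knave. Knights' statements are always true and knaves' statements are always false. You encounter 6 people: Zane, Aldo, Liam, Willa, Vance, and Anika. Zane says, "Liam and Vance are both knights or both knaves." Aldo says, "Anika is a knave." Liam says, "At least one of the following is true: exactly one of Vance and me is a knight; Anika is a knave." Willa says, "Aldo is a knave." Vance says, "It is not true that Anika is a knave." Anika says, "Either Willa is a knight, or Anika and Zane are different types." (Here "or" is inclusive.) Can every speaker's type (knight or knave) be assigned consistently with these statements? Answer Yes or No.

Yes

One consistent assignment: Zane=knave, Aldo=knight, Liam=knight, Willa=knave, Vance=knave, Anika=knave.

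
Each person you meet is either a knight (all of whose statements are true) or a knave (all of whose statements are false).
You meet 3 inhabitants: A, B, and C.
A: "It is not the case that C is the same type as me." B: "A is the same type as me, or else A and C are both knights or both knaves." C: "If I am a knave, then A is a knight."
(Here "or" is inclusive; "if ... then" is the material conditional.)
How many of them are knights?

1

The unique consistent assignment is A=knave, B=knight, C=knave.
That has 1 knight.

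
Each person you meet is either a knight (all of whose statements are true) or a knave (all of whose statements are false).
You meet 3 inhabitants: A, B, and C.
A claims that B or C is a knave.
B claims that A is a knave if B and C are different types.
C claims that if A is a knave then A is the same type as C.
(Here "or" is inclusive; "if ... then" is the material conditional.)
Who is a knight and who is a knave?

A is a knight, B is a knave, and C is a knight.

Suppose A is a knave. Then A's statement "B or C is a knave" would have to be false. Checking the 4 ways to assign the others, none is consistent with every speaker.
(For instance, with B=knave, C=knight, A's claim "B or C is a knave" comes out true where it would need to be false.)
So A must be a knight, making "B or C is a knave" true. Taking A=knight, B=knave, C=knight, each remaining statement checks out:
  B (knave): "A is a knave if B and C are different types" — false. ✓
  C (knight): "if A is a knave then A is the same type as C" — true. ✓
This is the unique consistent assignment.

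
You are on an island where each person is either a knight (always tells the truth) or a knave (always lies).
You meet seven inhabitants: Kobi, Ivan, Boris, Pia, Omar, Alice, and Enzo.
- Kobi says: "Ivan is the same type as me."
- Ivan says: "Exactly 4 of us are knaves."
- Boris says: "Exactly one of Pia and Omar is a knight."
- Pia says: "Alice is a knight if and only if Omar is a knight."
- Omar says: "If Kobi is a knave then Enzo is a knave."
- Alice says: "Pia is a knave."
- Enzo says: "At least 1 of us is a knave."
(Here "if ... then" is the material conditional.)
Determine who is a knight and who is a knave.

Kobi is a knave, Ivan is a knight, Boris is a knave, Pia is a knave, Omar is a knave, Alice is a knight, and Enzo is a knight.

Kobi (knave): "Ivan is the same type as me" — False. ✓
Ivan is a knight, so "exactly 4 of us are knaves" must be True — and it is.
Boris is a knave, and the claim "exactly one of Pia and Omar is a knight" is indeed False.
Since Pia is a knave, "Alice is a knight if and only if Omar is a knight" needs to be False, which holds.
As a knave, Omar's statement "if Kobi is a knave then Enzo is a knave" should be False; it is.
Alice is a knight, so "Pia is a knave" must be True — and it is.
Enzo is a knight, so "at least 1 of us is a knave" must be True — and it is.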